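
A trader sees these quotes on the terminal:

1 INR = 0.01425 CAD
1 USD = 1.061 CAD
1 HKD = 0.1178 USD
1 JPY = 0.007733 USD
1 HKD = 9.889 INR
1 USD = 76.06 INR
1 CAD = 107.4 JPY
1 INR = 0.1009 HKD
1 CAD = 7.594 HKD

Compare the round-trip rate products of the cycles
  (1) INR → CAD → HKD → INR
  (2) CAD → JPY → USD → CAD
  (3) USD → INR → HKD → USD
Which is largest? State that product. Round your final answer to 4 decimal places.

1.0701

(1) 0.01425 × 7.594 × 9.889 = 1.07013
(2) 107.4 × 0.007733 × 1.061 = 0.88119
(3) 76.06 × 0.1009 × 0.1178 = 0.90405
Highest is cycle (1) at 1.0701 (>1, arbitrage).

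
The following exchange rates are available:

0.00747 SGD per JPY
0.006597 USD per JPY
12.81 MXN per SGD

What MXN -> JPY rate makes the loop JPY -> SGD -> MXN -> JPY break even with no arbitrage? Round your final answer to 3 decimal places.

10.450

Known legs of the cycle: 0.00747 × 12.81 = 0.0956907
For no arbitrage the full-cycle product must be 1, so the missing rate is 1 / 0.0956907 ≈ 10.45034.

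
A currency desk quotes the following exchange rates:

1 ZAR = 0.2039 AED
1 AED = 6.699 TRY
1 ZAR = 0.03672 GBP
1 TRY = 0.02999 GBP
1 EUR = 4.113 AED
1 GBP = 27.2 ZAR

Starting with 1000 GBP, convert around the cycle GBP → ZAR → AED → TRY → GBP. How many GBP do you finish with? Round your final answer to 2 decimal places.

1114.22

1000 GBP × 27.2 = 27200 ZAR
27200 ZAR × 0.2039 = 5546.08 AED
5546.08 AED × 6.699 = 37153.18992 TRY
37153.18992 TRY × 0.02999 = 1114.2241657008 GBP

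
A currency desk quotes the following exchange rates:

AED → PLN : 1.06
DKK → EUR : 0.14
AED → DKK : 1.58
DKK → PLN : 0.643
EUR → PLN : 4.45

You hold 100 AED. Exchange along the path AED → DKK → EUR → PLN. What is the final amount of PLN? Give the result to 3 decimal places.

100 AED × 1.58 = 158 DKK
158 DKK × 0.14 = 22.12 EUR
22.12 EUR × 4.45 = 98.434 PLN

98.434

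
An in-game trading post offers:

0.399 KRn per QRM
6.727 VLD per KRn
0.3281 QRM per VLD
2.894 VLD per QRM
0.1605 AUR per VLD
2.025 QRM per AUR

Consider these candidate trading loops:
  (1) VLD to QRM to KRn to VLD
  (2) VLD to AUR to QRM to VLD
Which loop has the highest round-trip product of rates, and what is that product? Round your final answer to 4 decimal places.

0.9406

(1) 0.3281 × 0.399 × 6.727 = 0.88064
(2) 0.1605 × 2.025 × 2.894 = 0.94059
Highest is cycle (2) at 0.9406 (≤1, no arbitrage).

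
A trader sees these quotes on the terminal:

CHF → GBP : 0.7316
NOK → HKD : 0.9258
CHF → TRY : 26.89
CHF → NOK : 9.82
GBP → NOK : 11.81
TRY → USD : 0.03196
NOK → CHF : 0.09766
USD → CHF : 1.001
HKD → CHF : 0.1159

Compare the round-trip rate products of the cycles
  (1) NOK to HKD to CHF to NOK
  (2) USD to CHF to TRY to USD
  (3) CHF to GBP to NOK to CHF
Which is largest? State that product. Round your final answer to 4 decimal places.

(1) 0.9258 × 0.1159 × 9.82 = 1.05369
(2) 1.001 × 26.89 × 0.03196 = 0.86026
(3) 0.7316 × 11.81 × 0.09766 = 0.84380
Highest is cycle (1) at 1.0537 (>1, arbitrage).

1.0537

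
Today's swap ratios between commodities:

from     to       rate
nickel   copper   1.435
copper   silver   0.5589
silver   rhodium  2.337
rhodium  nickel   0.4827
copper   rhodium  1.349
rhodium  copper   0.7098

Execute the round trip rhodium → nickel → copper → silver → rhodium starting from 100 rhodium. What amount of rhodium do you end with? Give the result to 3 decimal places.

90.474

100 rhodium × 0.4827 = 48.27 nickel
48.27 nickel × 1.435 = 69.26745 copper
69.26745 copper × 0.5589 = 38.713577805 silver
38.713577805 silver × 2.337 = 90.473631330285 rhodium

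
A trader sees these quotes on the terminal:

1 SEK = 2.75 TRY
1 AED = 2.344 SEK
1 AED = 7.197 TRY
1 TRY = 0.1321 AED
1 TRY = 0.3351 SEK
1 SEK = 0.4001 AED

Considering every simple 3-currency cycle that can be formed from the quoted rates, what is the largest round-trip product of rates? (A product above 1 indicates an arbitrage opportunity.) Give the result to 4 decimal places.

0.9649

SEK→AED→TRY→SEK: 0.4001 × 7.197 × 0.3351 = 0.96493
SEK→TRY→AED→SEK: 2.75 × 0.1321 × 2.344 = 0.85152
Maximum is SEK→AED→TRY→SEK at 0.9649; no arbitrage — every cycle loses value.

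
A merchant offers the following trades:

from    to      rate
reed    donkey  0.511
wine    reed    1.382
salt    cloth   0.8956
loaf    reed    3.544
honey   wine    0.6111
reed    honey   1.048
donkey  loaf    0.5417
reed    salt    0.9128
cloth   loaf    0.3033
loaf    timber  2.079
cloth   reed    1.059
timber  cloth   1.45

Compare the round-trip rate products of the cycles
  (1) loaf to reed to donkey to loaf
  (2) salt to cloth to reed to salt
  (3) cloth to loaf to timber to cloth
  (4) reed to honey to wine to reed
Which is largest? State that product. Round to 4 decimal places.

(1) 3.544 × 0.511 × 0.5417 = 0.98101
(2) 0.8956 × 1.059 × 0.9128 = 0.86574
(3) 0.3033 × 2.079 × 1.45 = 0.91431
(4) 1.048 × 0.6111 × 1.382 = 0.88508
Highest is cycle (1) at 0.9810 (≤1, no arbitrage).

0.9810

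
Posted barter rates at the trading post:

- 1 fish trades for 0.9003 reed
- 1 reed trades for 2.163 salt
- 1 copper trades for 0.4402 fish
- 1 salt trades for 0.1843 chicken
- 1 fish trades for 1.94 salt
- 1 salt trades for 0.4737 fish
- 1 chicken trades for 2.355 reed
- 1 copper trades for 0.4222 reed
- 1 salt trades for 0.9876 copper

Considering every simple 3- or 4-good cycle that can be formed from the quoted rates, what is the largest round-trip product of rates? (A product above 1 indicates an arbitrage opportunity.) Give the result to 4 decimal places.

0.9388

chicken→reed→salt→chicken: 2.355 × 2.163 × 0.1843 = 0.93880
fish→reed→salt→fish: 0.9003 × 2.163 × 0.4737 = 0.92246
copper→reed→salt→copper: 0.4222 × 2.163 × 0.9876 = 0.90189
fish→reed→salt→copper→fish: 0.9003 × 2.163 × 0.9876 × 0.4402 = 0.84659
fish→salt→copper→fish: 1.94 × 0.9876 × 0.4402 = 0.84340
Maximum is chicken→reed→salt→chicken at 0.9388; no arbitrage — every cycle loses value.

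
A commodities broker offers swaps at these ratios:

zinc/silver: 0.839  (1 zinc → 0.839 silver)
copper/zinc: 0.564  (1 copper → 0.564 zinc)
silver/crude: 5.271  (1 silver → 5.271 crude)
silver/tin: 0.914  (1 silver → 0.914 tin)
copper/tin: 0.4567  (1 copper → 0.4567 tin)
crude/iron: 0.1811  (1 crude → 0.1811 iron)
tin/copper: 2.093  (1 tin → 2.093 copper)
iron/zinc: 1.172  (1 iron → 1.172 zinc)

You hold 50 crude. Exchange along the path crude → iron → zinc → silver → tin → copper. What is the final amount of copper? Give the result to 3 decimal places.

50 crude × 0.1811 = 9.055 iron
9.055 iron × 1.172 = 10.61246 zinc
10.61246 zinc × 0.839 = 8.90385394 silver
8.90385394 silver × 0.914 = 8.13812250116 tin
8.13812250116 tin × 2.093 = 17.03309039492788 copper

17.033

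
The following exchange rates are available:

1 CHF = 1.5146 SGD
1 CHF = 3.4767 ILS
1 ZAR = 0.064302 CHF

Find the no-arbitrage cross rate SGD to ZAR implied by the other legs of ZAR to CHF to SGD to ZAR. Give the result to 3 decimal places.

Known legs of the cycle: 0.064302 × 1.5146 = 0.0973918092
For no arbitrage the full-cycle product must be 1, so the missing rate is 1 / 0.0973918092 ≈ 10.26780.

10.268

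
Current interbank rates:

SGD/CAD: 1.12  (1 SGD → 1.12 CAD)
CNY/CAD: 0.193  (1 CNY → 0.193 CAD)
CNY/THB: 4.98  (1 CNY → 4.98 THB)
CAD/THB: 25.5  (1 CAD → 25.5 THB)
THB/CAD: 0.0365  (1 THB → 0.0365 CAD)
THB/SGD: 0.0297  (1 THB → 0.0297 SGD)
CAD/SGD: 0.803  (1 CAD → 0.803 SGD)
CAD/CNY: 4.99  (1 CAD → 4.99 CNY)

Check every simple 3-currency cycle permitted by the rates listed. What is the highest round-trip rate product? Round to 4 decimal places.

CAD→CNY→THB→CAD: 4.99 × 4.98 × 0.0365 = 0.90703
CAD→THB→SGD→CAD: 25.5 × 0.0297 × 1.12 = 0.84823
Maximum is CAD→CNY→THB→CAD at 0.9070; no arbitrage — every cycle loses value.

0.9070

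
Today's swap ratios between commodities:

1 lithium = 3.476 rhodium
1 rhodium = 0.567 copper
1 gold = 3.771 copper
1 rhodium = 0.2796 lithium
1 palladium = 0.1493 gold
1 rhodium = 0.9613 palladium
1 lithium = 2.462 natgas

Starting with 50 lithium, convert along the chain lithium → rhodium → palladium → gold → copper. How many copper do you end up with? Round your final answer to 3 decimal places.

94.064

50 lithium × 3.476 = 173.8 rhodium
173.8 rhodium × 0.9613 = 167.07394 palladium
167.07394 palladium × 0.1493 = 24.944139242 gold
24.944139242 gold × 3.771 = 94.064349081582 copper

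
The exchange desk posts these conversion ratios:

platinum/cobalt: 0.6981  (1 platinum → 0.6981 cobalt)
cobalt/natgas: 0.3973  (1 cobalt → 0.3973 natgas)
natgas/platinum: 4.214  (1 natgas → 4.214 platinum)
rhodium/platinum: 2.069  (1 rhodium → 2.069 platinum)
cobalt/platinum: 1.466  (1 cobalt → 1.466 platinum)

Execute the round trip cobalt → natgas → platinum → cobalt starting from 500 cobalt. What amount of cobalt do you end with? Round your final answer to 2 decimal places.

584.39

500 cobalt × 0.3973 = 198.65 natgas
198.65 natgas × 4.214 = 837.1111 platinum
837.1111 platinum × 0.6981 = 584.38725891 cobalt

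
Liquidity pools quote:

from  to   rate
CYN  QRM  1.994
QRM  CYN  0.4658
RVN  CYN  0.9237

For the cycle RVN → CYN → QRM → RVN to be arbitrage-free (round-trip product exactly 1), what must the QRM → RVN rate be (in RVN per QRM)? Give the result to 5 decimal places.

Known legs of the cycle: 0.9237 × 1.994 = 1.8418578
For no arbitrage the full-cycle product must be 1, so the missing rate is 1 / 1.8418578 ≈ 0.5429301.

0.54293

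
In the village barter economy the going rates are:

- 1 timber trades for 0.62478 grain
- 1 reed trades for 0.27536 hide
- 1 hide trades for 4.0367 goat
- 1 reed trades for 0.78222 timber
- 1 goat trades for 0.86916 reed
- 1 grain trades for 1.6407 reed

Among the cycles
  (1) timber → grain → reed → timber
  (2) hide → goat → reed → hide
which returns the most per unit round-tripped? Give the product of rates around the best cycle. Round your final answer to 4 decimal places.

(1) 0.62478 × 1.6407 × 0.78222 = 0.80184
(2) 4.0367 × 0.86916 × 0.27536 = 0.96611
Highest is cycle (2) at 0.9661 (≤1, no arbitrage).

0.9661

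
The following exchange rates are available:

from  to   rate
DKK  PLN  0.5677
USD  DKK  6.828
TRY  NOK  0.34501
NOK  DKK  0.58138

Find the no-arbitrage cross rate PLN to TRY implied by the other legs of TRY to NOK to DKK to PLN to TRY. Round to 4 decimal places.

Known legs of the cycle: 0.34501 × 0.58138 × 0.5677 = 0.11387035246426
For no arbitrage the full-cycle product must be 1, so the missing rate is 1 / 0.11387035246426 ≈ 8.781917.

8.7819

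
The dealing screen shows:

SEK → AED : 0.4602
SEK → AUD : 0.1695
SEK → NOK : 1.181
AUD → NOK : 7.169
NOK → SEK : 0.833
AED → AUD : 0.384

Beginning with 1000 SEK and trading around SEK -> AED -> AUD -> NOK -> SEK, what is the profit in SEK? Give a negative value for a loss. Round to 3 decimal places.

1000 SEK × 0.4602 = 460.2 AED
460.2 AED × 0.384 = 176.7168 AUD
176.7168 AUD × 7.169 = 1266.8827392 NOK
1266.8827392 NOK × 0.833 = 1055.3133217536 SEK
Net change: 1055.3133217536 − 1000 = 55.3133217536 SEK

55.313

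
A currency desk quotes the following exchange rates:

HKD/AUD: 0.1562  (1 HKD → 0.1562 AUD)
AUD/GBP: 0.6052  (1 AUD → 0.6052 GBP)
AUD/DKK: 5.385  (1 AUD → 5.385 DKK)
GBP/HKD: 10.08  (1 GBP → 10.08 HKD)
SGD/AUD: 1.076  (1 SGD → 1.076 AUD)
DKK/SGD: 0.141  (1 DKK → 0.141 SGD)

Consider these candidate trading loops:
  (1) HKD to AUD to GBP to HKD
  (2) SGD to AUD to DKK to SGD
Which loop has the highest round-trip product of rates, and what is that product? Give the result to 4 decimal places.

0.9529

(1) 0.1562 × 0.6052 × 10.08 = 0.95288
(2) 1.076 × 5.385 × 0.141 = 0.81699
Highest is cycle (1) at 0.9529 (≤1, no arbitrage).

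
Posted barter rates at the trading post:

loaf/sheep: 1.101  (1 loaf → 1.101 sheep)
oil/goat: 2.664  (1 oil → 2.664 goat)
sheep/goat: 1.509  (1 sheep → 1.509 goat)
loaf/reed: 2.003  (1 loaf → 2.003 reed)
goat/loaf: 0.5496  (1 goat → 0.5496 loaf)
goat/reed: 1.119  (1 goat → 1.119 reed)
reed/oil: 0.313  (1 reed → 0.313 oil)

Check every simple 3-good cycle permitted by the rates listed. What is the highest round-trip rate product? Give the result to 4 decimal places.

reed→oil→goat→reed: 0.313 × 2.664 × 1.119 = 0.93306
sheep→goat→loaf→sheep: 1.509 × 0.5496 × 1.101 = 0.91311
Maximum is reed→oil→goat→reed at 0.9331; no arbitrage — every cycle loses value.

0.9331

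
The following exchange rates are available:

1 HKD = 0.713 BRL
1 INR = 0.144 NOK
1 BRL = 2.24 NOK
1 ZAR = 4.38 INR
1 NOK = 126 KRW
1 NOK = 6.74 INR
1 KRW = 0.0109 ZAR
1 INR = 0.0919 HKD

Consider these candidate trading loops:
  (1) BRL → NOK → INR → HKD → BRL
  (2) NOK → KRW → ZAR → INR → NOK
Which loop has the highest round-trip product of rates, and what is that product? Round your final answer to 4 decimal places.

(1) 2.24 × 6.74 × 0.0919 × 0.713 = 0.98927
(2) 126 × 0.0109 × 4.38 × 0.144 = 0.86623
Highest is cycle (1) at 0.9893 (≤1, no arbitrage).

0.9893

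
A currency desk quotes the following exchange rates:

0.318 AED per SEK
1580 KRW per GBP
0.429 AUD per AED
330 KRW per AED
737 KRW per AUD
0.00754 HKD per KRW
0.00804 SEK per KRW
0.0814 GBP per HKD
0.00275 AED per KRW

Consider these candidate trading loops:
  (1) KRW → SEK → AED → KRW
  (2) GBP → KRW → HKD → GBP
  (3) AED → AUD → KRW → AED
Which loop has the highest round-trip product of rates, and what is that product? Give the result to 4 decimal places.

0.9697

(1) 0.00804 × 0.318 × 330 = 0.84372
(2) 1580 × 0.00754 × 0.0814 = 0.96973
(3) 0.429 × 737 × 0.00275 = 0.86948
Highest is cycle (2) at 0.9697 (≤1, no arbitrage).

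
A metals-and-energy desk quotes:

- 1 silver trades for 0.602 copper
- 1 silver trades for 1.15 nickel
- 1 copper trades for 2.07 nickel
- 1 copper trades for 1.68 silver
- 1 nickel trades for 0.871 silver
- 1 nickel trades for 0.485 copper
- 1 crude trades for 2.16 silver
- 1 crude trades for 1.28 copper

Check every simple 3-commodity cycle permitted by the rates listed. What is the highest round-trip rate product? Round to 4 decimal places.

1.0854

copper→nickel→silver→copper: 2.07 × 0.871 × 0.602 = 1.08539
copper→silver→nickel→copper: 1.68 × 1.15 × 0.485 = 0.93702
Maximum is copper→nickel→silver→copper at 1.0854; arbitrage exists.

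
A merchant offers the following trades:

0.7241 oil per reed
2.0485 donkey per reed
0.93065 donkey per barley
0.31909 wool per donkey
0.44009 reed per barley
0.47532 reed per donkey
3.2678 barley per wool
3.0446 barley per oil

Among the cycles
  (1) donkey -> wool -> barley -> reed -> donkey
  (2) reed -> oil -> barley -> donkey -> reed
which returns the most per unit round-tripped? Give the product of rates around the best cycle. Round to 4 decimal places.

0.9752

(1) 0.31909 × 3.2678 × 0.44009 × 2.0485 = 0.94004
(2) 0.7241 × 3.0446 × 0.93065 × 0.47532 = 0.97522
Highest is cycle (2) at 0.9752 (≤1, no arbitrage).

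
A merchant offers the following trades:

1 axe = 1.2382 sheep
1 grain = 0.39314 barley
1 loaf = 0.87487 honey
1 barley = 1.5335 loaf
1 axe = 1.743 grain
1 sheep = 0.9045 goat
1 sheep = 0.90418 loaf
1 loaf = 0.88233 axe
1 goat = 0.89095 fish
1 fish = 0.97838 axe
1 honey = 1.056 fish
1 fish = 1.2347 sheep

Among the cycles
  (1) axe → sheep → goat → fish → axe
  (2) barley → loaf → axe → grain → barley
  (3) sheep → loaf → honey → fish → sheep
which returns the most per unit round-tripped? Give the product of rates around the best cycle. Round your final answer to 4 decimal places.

1.0314

(1) 1.2382 × 0.9045 × 0.89095 × 0.97838 = 0.97625
(2) 1.5335 × 0.88233 × 1.743 × 0.39314 = 0.92717
(3) 0.90418 × 0.87487 × 1.056 × 1.2347 = 1.03139
Highest is cycle (3) at 1.0314 (>1, arbitrage).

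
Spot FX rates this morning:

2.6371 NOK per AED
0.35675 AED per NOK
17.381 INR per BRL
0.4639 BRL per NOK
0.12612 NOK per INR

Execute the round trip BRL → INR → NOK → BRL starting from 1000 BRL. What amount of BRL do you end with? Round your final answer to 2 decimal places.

1016.91

1000 BRL × 17.381 = 17381 INR
17381 INR × 0.12612 = 2192.09172 NOK
2192.09172 NOK × 0.4639 = 1016.911348908 BRL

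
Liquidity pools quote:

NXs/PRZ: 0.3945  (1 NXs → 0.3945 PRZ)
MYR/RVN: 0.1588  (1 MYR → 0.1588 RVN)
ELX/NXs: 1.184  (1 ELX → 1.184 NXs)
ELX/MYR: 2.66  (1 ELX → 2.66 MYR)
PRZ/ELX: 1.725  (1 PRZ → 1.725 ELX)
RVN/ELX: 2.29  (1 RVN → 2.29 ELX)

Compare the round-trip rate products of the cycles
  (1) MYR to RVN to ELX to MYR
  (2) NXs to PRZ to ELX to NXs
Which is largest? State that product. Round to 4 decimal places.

0.9673

(1) 0.1588 × 2.29 × 2.66 = 0.96731
(2) 0.3945 × 1.725 × 1.184 = 0.80573
Highest is cycle (1) at 0.9673 (≤1, no arbitrage).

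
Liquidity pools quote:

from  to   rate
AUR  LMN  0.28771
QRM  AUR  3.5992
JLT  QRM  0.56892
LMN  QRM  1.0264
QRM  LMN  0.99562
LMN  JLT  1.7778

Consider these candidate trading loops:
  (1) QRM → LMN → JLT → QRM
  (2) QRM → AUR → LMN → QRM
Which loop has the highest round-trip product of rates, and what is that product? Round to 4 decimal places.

1.0629

(1) 0.99562 × 1.7778 × 0.56892 = 1.00700
(2) 3.5992 × 0.28771 × 1.0264 = 1.06286
Highest is cycle (2) at 1.0629 (>1, arbitrage).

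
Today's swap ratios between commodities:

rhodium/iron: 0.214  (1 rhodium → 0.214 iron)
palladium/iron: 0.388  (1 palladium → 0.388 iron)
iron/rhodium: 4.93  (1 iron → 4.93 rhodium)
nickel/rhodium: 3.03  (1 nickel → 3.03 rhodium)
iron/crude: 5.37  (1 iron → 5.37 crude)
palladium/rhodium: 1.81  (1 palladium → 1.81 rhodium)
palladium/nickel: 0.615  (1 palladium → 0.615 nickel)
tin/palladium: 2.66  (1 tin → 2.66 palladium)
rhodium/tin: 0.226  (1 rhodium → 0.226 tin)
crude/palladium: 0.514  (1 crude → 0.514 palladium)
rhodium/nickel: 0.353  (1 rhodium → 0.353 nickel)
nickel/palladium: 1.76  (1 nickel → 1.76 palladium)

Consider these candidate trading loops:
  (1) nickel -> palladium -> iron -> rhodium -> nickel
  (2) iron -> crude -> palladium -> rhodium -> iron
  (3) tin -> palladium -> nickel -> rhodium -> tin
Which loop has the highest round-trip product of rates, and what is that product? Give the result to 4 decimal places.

1.1884

(1) 1.76 × 0.388 × 4.93 × 0.353 = 1.18841
(2) 5.37 × 0.514 × 1.81 × 0.214 = 1.06913
(3) 2.66 × 0.615 × 3.03 × 0.226 = 1.12023
Highest is cycle (1) at 1.1884 (>1, arbitrage).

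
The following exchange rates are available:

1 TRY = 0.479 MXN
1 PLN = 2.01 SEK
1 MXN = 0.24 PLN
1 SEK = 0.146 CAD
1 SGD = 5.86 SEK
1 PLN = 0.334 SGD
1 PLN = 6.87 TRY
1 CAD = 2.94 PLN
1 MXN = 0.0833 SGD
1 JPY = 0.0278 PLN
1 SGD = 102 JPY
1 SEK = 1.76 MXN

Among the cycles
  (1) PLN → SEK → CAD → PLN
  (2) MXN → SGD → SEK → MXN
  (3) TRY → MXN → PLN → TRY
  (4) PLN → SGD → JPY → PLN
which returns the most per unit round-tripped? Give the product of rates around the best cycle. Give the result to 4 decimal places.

(1) 2.01 × 0.146 × 2.94 = 0.86277
(2) 0.0833 × 5.86 × 1.76 = 0.85912
(3) 0.479 × 0.24 × 6.87 = 0.78978
(4) 0.334 × 102 × 0.0278 = 0.94709
Highest is cycle (4) at 0.9471 (≤1, no arbitrage).

0.9471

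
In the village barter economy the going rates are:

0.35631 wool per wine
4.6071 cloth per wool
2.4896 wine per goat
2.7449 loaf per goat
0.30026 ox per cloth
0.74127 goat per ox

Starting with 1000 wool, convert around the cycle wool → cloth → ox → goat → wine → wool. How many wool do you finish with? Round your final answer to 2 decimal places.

1000 wool × 4.6071 = 4607.1 cloth
4607.1 cloth × 0.30026 = 1383.327846 ox
1383.327846 ox × 0.74127 = 1025.41943240442 goat
1025.41943240442 goat × 2.4896 = 2552.884218914044032 wine
2552.884218914044032 wine × 0.35631 = 909.61817604126302904192 wool

909.62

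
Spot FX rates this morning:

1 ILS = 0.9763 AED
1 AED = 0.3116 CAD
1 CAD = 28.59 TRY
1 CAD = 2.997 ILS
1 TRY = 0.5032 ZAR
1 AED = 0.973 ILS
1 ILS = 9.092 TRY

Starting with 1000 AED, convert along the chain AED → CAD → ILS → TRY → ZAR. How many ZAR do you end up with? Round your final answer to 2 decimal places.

1000 AED × 0.3116 = 311.6 CAD
311.6 CAD × 2.997 = 933.8652 ILS
933.8652 ILS × 9.092 = 8490.7023984 TRY
8490.7023984 TRY × 0.5032 = 4272.52144687488 ZAR

4272.52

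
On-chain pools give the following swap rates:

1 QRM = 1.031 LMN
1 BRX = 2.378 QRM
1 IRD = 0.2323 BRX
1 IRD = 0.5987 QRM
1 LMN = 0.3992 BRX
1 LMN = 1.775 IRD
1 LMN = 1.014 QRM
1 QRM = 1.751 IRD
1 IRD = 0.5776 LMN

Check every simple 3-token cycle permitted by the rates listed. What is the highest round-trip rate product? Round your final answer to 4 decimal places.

LMN→IRD→QRM→LMN: 1.775 × 0.5987 × 1.031 = 1.09564
LMN→QRM→IRD→LMN: 1.014 × 1.751 × 0.5776 = 1.02554
LMN→BRX→QRM→LMN: 0.3992 × 2.378 × 1.031 = 0.97873
IRD→BRX→QRM→IRD: 0.2323 × 2.378 × 1.751 = 0.96727
Maximum is LMN→IRD→QRM→LMN at 1.0956; arbitrage exists.

1.0956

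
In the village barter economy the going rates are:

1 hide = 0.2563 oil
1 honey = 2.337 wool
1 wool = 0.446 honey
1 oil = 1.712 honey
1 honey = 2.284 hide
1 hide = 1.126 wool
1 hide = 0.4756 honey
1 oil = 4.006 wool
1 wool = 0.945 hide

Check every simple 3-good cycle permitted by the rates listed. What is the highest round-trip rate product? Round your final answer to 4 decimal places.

wool→honey→hide→wool: 0.446 × 2.284 × 1.126 = 1.14702
wool→hide→honey→wool: 0.945 × 0.4756 × 2.337 = 1.05035
hide→oil→honey→hide: 0.2563 × 1.712 × 2.284 = 1.00219
wool→hide→oil→wool: 0.945 × 0.2563 × 4.006 = 0.97027
Maximum is wool→honey→hide→wool at 1.1470; arbitrage exists.

1.1470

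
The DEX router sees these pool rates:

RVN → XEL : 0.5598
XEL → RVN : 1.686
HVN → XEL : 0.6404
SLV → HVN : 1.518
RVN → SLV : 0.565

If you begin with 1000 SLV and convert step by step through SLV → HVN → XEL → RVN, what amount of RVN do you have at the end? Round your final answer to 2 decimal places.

1000 SLV × 1.518 = 1518 HVN
1518 HVN × 0.6404 = 972.1272 XEL
972.1272 XEL × 1.686 = 1639.0064592 RVN

1639.01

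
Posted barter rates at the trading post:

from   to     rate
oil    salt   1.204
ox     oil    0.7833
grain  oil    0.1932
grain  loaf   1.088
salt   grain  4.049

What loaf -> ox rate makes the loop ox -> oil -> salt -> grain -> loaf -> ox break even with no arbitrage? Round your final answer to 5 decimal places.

Known legs of the cycle: 0.7833 × 1.204 × 4.049 × 1.088 = 4.1546197910784
For no arbitrage the full-cycle product must be 1, so the missing rate is 1 / 4.1546197910784 ≈ 0.2406959.

0.24070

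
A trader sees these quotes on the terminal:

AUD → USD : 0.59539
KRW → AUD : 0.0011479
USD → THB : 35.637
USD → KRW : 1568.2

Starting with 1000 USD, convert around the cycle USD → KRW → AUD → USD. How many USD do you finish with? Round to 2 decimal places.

1071.78

1000 USD × 1568.2 = 1568200 KRW
1568200 KRW × 0.0011479 = 1800.13678 AUD
1800.13678 AUD × 0.59539 = 1071.7834374442 USD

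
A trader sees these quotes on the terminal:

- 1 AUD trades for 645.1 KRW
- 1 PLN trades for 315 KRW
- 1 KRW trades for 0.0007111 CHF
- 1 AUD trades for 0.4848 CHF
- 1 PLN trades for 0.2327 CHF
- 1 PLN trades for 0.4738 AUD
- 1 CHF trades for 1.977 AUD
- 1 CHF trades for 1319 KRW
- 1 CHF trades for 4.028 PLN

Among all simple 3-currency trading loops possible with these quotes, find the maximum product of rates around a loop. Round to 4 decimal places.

AUD→CHF→PLN→AUD: 0.4848 × 4.028 × 0.4738 = 0.92522
AUD→KRW→CHF→AUD: 645.1 × 0.0007111 × 1.977 = 0.90691
KRW→CHF→PLN→KRW: 0.0007111 × 4.028 × 315 = 0.90226
Maximum is AUD→CHF→PLN→AUD at 0.9252; no arbitrage — every cycle loses value.

0.9252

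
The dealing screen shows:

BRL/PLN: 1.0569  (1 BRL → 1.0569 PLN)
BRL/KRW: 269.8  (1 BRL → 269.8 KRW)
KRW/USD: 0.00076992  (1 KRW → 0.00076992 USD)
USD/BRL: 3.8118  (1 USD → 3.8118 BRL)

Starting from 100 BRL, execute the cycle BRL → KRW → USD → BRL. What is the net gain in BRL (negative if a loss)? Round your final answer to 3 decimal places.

-20.820

100 BRL × 269.8 = 26980 KRW
26980 KRW × 0.00076992 = 20.7724416 USD
20.7724416 USD × 3.8118 = 79.18039289088 BRL
Net change: 79.18039289088 − 100 = -20.81960710912 BRL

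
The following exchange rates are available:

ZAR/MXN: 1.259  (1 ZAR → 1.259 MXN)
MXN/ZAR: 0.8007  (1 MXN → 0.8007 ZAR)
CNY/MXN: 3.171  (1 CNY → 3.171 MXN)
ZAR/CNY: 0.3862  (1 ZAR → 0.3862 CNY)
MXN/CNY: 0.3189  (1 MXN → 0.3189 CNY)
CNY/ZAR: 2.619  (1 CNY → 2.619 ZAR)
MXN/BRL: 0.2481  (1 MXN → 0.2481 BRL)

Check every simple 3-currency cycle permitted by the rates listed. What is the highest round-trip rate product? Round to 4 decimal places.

MXN→CNY→ZAR→MXN: 0.3189 × 2.619 × 1.259 = 1.05152
MXN→ZAR→CNY→MXN: 0.8007 × 0.3862 × 3.171 = 0.98057
Maximum is MXN→CNY→ZAR→MXN at 1.0515; arbitrage exists.

1.0515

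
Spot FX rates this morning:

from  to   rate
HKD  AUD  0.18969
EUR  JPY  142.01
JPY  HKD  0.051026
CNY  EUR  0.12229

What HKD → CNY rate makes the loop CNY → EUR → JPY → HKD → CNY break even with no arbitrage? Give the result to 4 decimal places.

1.1285

Known legs of the cycle: 0.12229 × 142.01 × 0.051026 = 0.8861380743754
For no arbitrage the full-cycle product must be 1, so the missing rate is 1 / 0.8861380743754 ≈ 1.128492.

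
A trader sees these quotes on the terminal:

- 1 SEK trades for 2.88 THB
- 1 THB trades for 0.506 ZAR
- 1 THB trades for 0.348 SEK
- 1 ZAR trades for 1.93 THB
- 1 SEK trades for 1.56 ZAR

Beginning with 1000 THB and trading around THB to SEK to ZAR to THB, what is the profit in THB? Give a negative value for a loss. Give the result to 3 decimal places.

47.758

1000 THB × 0.348 = 348 SEK
348 SEK × 1.56 = 542.88 ZAR
542.88 ZAR × 1.93 = 1047.7584 THB
Net change: 1047.7584 − 1000 = 47.7584 THB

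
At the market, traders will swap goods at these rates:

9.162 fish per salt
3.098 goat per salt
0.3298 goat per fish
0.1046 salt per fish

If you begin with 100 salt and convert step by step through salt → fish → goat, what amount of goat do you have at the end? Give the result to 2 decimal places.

100 salt × 9.162 = 916.2 fish
916.2 fish × 0.3298 = 302.16276 goat

302.16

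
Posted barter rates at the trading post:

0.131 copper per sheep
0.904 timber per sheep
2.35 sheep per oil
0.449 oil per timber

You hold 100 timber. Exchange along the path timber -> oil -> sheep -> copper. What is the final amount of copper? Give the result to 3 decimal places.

13.822

100 timber × 0.449 = 44.9 oil
44.9 oil × 2.35 = 105.515 sheep
105.515 sheep × 0.131 = 13.822465 copper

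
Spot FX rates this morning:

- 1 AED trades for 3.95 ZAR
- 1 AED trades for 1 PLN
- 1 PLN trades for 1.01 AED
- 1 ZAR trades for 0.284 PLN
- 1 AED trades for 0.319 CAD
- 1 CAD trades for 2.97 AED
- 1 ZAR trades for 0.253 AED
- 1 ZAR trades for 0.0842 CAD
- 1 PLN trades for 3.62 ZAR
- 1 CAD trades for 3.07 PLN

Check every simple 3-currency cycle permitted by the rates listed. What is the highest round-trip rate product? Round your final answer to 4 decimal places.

ZAR→PLN→AED→ZAR: 0.284 × 1.01 × 3.95 = 1.13302
PLN→AED→CAD→PLN: 1.01 × 0.319 × 3.07 = 0.98912
ZAR→CAD→AED→ZAR: 0.0842 × 2.97 × 3.95 = 0.98779
ZAR→CAD→PLN→ZAR: 0.0842 × 3.07 × 3.62 = 0.93575
ZAR→AED→PLN→ZAR: 0.253 × 1 × 3.62 = 0.91586
Maximum is ZAR→PLN→AED→ZAR at 1.1330; arbitrage exists.

1.1330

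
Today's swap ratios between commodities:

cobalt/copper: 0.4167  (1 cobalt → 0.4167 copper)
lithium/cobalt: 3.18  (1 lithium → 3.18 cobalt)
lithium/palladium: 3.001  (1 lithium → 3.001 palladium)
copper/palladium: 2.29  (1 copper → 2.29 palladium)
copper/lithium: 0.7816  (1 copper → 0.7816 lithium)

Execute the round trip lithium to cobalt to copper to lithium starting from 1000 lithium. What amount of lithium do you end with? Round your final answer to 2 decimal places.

1035.70

1000 lithium × 3.18 = 3180 cobalt
3180 cobalt × 0.4167 = 1325.106 copper
1325.106 copper × 0.7816 = 1035.7028496 lithium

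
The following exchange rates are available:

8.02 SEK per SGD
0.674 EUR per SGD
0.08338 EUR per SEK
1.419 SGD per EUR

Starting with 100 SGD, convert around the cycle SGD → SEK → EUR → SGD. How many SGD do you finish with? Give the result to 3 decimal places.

94.890

100 SGD × 8.02 = 802 SEK
802 SEK × 0.08338 = 66.87076 EUR
66.87076 EUR × 1.419 = 94.88960844 SGD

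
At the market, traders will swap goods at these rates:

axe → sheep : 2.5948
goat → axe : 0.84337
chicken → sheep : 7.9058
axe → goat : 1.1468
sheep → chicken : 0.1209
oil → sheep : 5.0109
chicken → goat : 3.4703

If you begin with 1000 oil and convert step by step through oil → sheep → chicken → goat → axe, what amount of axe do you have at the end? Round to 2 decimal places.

1773.08

1000 oil × 5.0109 = 5010.9 sheep
5010.9 sheep × 0.1209 = 605.81781 chicken
605.81781 chicken × 3.4703 = 2102.369546043 goat
2102.369546043 goat × 0.84337 = 1773.07540404628491 axe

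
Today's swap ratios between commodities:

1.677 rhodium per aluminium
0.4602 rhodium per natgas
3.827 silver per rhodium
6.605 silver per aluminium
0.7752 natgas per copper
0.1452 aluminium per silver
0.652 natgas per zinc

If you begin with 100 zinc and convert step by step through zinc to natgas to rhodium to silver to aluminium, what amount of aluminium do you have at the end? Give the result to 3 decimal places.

16.673

100 zinc × 0.652 = 65.2 natgas
65.2 natgas × 0.4602 = 30.00504 rhodium
30.00504 rhodium × 3.827 = 114.82928808 silver
114.82928808 silver × 0.1452 = 16.673212629216 aluminium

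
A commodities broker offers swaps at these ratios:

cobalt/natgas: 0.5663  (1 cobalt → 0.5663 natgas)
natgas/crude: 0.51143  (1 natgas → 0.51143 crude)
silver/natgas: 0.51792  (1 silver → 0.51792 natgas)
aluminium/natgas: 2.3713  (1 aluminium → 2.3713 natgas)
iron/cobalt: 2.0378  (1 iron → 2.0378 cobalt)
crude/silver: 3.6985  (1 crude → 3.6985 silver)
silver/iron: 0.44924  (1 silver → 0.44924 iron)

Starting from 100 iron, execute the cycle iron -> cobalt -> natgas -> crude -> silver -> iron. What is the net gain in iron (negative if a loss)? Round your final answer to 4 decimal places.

100 iron × 2.0378 = 203.78 cobalt
203.78 cobalt × 0.5663 = 115.400614 natgas
115.400614 natgas × 0.51143 = 59.01933601802 crude
59.01933601802 crude × 3.6985 = 218.28301426264697 silver
218.28301426264697 silver × 0.44924 = 98.0614613273515248028 iron
Net change: 98.0614613273515248028 − 100 = -1.9385386726484751972 iron

-1.9385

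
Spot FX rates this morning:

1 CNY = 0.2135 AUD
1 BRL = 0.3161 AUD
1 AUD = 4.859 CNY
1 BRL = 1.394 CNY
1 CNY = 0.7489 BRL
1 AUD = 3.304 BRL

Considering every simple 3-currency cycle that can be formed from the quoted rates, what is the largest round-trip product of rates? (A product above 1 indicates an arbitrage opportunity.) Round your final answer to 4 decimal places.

1.1503

AUD→CNY→BRL→AUD: 4.859 × 0.7489 × 0.3161 = 1.15026
AUD→BRL→CNY→AUD: 3.304 × 1.394 × 0.2135 = 0.98333
Maximum is AUD→CNY→BRL→AUD at 1.1503; arbitrage exists.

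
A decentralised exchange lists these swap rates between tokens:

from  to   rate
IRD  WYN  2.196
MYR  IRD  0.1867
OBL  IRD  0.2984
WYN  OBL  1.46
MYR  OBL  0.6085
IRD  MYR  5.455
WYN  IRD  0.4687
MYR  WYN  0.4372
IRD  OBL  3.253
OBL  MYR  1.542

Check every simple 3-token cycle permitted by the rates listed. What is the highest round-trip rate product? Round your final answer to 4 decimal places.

1.1178

MYR→WYN→IRD→MYR: 0.4372 × 0.4687 × 5.455 = 1.11781
OBL→IRD→MYR→OBL: 0.2984 × 5.455 × 0.6085 = 0.99050
OBL→MYR→WYN→OBL: 1.542 × 0.4372 × 1.46 = 0.98428
OBL→IRD→WYN→OBL: 0.2984 × 2.196 × 1.46 = 0.95672
OBL→MYR→IRD→OBL: 1.542 × 0.1867 × 3.253 = 0.93651
Maximum is MYR→WYN→IRD→MYR at 1.1178; arbitrage exists.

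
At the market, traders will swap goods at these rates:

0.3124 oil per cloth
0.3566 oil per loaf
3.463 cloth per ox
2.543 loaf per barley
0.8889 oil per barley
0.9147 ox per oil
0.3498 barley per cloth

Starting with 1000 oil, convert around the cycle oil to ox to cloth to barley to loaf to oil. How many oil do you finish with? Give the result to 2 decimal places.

1000 oil × 0.9147 = 914.7 ox
914.7 ox × 3.463 = 3167.6061 cloth
3167.6061 cloth × 0.3498 = 1108.02861378 barley
1108.02861378 barley × 2.543 = 2817.71676484254 loaf
2817.71676484254 loaf × 0.3566 = 1004.797798342849764 oil

1004.80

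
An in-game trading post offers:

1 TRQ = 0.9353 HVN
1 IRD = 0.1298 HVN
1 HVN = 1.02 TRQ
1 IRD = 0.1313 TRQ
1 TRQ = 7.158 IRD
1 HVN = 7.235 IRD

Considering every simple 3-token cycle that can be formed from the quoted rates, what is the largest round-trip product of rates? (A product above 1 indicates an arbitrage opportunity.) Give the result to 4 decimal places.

TRQ→IRD→HVN→TRQ: 7.158 × 0.1298 × 1.02 = 0.94769
TRQ→HVN→IRD→TRQ: 0.9353 × 7.235 × 0.1313 = 0.88849
Maximum is TRQ→IRD→HVN→TRQ at 0.9477; no arbitrage — every cycle loses value.

0.9477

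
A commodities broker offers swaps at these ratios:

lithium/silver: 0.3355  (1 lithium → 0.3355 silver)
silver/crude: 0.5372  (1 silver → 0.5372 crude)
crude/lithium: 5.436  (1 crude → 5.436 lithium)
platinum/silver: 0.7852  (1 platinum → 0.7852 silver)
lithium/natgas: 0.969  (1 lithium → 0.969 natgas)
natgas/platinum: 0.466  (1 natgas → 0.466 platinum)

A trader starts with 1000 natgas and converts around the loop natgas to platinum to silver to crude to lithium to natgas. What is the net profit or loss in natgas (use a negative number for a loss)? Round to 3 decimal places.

1000 natgas × 0.466 = 466 platinum
466 platinum × 0.7852 = 365.9032 silver
365.9032 silver × 0.5372 = 196.56319904 crude
196.56319904 crude × 5.436 = 1068.51754998144 lithium
1068.51754998144 lithium × 0.969 = 1035.39350593201536 natgas
Net change: 1035.39350593201536 − 1000 = 35.39350593201536 natgas

35.394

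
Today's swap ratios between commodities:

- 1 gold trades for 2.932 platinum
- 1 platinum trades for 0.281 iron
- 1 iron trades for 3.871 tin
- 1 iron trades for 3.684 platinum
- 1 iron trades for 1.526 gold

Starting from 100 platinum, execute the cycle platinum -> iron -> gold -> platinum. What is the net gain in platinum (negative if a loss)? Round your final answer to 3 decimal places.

25.726

100 platinum × 0.281 = 28.1 iron
28.1 iron × 1.526 = 42.8806 gold
42.8806 gold × 2.932 = 125.7259192 platinum
Net change: 125.7259192 − 100 = 25.7259192 platinum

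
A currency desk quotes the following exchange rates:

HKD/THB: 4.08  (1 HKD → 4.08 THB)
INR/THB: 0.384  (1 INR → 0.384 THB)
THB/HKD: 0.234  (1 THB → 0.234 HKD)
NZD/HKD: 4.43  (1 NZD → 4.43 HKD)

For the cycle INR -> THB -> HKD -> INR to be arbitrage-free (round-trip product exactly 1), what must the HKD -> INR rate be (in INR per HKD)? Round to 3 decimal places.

11.129

Known legs of the cycle: 0.384 × 0.234 = 0.089856
For no arbitrage the full-cycle product must be 1, so the missing rate is 1 / 0.089856 ≈ 11.12892.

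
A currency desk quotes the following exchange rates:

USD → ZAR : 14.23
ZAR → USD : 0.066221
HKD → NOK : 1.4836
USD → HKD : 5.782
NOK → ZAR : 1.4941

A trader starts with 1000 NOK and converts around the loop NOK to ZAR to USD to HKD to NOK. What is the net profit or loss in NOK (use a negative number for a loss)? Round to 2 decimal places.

1000 NOK × 1.4941 = 1494.1 ZAR
1494.1 ZAR × 0.066221 = 98.9407961 USD
98.9407961 USD × 5.782 = 572.0756830502 HKD
572.0756830502 HKD × 1.4836 = 848.73148337327672 NOK
Net change: 848.73148337327672 − 1000 = -151.26851662672328 NOK

-151.27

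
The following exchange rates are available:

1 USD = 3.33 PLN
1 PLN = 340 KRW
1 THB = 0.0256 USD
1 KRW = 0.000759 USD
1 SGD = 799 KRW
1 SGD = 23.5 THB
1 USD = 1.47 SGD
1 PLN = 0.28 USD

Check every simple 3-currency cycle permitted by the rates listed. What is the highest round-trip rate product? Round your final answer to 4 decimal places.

SGD→KRW→USD→SGD: 799 × 0.000759 × 1.47 = 0.89147
SGD→THB→USD→SGD: 23.5 × 0.0256 × 1.47 = 0.88435
PLN→KRW→USD→PLN: 340 × 0.000759 × 3.33 = 0.85934
Maximum is SGD→KRW→USD→SGD at 0.8915; no arbitrage — every cycle loses value.

0.8915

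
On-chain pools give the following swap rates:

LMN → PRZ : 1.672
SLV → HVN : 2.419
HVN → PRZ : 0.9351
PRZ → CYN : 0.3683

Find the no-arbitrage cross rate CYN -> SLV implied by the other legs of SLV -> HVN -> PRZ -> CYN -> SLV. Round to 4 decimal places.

1.2003

Known legs of the cycle: 2.419 × 0.9351 × 0.3683 = 0.83309714127
For no arbitrage the full-cycle product must be 1, so the missing rate is 1 / 0.83309714127 ≈ 1.200340.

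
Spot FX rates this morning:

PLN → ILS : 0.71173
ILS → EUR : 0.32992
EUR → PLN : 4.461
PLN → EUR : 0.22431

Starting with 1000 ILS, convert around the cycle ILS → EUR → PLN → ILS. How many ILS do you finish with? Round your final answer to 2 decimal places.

1000 ILS × 0.32992 = 329.92 EUR
329.92 EUR × 4.461 = 1471.77312 PLN
1471.77312 PLN × 0.71173 = 1047.5050826976 ILS

1047.51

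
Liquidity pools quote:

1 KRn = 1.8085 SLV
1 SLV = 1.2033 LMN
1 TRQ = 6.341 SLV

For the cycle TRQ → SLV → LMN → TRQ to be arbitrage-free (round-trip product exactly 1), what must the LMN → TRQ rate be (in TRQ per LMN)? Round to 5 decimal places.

Known legs of the cycle: 6.341 × 1.2033 = 7.6301253
For no arbitrage the full-cycle product must be 1, so the missing rate is 1 / 7.6301253 ≈ 0.1310594.

0.13106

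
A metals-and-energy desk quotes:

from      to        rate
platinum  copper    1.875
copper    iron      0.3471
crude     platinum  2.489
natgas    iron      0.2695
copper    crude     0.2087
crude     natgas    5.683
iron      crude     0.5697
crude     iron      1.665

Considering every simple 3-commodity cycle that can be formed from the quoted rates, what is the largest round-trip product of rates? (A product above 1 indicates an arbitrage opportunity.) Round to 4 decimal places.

0.9740

crude→platinum→copper→crude: 2.489 × 1.875 × 0.2087 = 0.97398
iron→crude→natgas→iron: 0.5697 × 5.683 × 0.2695 = 0.87253
Maximum is crude→platinum→copper→crude at 0.9740; no arbitrage — every cycle loses value.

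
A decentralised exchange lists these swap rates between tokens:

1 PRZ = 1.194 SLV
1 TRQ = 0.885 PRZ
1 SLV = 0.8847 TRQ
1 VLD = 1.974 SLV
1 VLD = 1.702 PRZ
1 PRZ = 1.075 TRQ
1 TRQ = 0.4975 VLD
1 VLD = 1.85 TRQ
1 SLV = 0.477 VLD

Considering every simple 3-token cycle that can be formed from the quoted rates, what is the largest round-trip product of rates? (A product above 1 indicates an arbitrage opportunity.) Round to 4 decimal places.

0.9694

PRZ→SLV→VLD→PRZ: 1.194 × 0.477 × 1.702 = 0.96935
PRZ→SLV→TRQ→PRZ: 1.194 × 0.8847 × 0.885 = 0.93485
PRZ→TRQ→VLD→PRZ: 1.075 × 0.4975 × 1.702 = 0.91025
VLD→SLV→TRQ→VLD: 1.974 × 0.8847 × 0.4975 = 0.86883
Maximum is PRZ→SLV→VLD→PRZ at 0.9694; no arbitrage — every cycle loses value.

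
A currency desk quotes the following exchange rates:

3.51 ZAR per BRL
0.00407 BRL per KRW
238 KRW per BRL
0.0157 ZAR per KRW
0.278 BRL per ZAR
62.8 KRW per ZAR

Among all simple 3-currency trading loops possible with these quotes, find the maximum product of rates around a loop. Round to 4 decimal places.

1.0388

ZAR→BRL→KRW→ZAR: 0.278 × 238 × 0.0157 = 1.03877
ZAR→KRW→BRL→ZAR: 62.8 × 0.00407 × 3.51 = 0.89714
Maximum is ZAR→BRL→KRW→ZAR at 1.0388; arbitrage exists.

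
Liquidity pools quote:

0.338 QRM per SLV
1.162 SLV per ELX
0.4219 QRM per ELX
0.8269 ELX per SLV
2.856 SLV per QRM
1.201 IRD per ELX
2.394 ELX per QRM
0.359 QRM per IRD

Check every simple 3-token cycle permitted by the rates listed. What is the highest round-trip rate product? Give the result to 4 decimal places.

QRM→ELX→IRD→QRM: 2.394 × 1.201 × 0.359 = 1.03219
SLV→ELX→QRM→SLV: 0.8269 × 0.4219 × 2.856 = 0.99637
SLV→QRM→ELX→SLV: 0.338 × 2.394 × 1.162 = 0.94026
Maximum is QRM→ELX→IRD→QRM at 1.0322; arbitrage exists.

1.0322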